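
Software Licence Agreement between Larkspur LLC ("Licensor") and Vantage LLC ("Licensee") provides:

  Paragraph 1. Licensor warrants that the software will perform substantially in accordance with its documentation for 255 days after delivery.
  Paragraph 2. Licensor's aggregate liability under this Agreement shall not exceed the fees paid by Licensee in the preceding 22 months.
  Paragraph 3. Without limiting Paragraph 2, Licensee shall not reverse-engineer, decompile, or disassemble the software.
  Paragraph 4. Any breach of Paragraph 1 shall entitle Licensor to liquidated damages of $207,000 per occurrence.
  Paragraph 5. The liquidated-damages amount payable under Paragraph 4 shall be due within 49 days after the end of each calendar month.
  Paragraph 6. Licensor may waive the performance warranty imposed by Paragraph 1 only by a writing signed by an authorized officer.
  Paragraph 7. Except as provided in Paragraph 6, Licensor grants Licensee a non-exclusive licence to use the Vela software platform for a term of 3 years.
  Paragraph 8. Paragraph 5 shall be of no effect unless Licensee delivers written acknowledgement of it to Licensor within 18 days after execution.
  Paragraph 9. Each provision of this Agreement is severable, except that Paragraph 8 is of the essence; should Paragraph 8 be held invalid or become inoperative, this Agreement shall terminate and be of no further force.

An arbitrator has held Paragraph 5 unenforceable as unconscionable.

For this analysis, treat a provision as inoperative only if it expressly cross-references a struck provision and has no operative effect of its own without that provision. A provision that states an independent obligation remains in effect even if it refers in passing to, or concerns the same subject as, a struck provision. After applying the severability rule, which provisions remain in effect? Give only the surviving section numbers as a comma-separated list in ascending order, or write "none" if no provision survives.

none

Paragraph 5 is struck. Paragraph 8 operates only by reference to Paragraph 5, so it falls with Paragraph 5. Paragraph 9 makes Paragraph 8 an essential term, and Paragraph 8 has been rendered inoperative by the cascade; under Paragraph 9, the entire Agreement is therefore void. No provision of the Agreement survives.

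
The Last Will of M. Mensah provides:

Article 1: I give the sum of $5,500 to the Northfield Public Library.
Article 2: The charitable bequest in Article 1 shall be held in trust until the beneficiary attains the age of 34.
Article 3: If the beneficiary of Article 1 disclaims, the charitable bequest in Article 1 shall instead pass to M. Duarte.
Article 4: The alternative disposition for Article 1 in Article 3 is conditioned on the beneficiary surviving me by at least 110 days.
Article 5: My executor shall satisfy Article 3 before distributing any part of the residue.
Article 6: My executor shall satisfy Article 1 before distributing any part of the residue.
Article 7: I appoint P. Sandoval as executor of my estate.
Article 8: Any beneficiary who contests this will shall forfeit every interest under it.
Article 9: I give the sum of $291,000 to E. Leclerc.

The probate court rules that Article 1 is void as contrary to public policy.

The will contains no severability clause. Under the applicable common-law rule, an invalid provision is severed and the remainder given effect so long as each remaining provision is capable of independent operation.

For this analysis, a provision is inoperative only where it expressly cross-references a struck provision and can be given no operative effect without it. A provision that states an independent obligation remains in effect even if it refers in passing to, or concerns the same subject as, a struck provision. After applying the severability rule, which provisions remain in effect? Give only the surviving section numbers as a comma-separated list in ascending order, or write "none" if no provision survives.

7, 8, 9

Article 1 is struck. Article 2 operates only by reference to Article 1, so it falls with Article 1. The only function of Article 3 is the alternative disposition for Article 1, so it cannot stand once Article 1 is removed. Article 6 operates only by reference to Article 1, so it falls with Article 1. Article 4 has no operative effect of its own apart from Article 3 and is therefore inoperative. Article 5 operates only by reference to Article 3, so it falls with Article 3. With no severability clause, the stated default rule severs what cannot stand and enforces each remaining provision that can operate on its own. Article 7, Article 8, and Article 9 remain in effect.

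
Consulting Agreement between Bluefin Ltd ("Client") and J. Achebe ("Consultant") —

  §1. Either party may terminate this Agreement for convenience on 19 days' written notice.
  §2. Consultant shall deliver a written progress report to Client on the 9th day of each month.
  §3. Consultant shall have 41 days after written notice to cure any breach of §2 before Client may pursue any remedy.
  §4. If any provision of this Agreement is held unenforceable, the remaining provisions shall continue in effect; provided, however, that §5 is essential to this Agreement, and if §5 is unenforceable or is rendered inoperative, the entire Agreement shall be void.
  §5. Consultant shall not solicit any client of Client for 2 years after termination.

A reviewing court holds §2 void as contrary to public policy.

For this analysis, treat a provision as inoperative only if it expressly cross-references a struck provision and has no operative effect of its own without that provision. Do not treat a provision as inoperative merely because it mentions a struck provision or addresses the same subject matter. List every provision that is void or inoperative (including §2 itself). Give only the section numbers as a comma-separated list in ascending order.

§2 is struck. The only function of §3 is the cure period for breach of §2, so it cannot stand once §2 is removed. §4 makes §5 an essential term, but §5 is unaffected, so the severability proviso in §4 preserves the remaining provisions. §1, §4, and §5 remain in effect.

2, 3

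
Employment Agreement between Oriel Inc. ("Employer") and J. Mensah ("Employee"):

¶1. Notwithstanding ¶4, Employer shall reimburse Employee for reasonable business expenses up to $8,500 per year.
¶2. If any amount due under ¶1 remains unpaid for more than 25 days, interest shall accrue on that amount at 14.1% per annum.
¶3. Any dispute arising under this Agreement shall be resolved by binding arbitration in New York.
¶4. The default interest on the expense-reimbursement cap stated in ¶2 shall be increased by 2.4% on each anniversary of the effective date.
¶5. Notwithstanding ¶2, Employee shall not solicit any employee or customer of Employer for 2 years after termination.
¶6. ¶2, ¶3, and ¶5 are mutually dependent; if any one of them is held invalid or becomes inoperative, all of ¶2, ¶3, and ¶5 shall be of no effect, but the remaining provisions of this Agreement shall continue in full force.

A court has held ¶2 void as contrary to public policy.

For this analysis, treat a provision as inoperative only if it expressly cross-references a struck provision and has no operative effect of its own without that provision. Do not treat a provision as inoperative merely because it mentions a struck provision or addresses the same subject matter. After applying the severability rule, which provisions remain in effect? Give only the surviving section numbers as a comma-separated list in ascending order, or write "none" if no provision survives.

1, 6

¶2 is struck. ¶4 has no operative effect of its own apart from ¶2 and is therefore inoperative. ¶1 mentions ¶4 but its own obligation stands independently of ¶4, so ¶1 is not affected. ¶6 declares ¶2, ¶3, and ¶5 mutually dependent; since one of them has fallen, all of them are of no effect. That brings down ¶3 and ¶5 as well. The remainder continues in force under ¶6. The provisions still in force are ¶1 and ¶6.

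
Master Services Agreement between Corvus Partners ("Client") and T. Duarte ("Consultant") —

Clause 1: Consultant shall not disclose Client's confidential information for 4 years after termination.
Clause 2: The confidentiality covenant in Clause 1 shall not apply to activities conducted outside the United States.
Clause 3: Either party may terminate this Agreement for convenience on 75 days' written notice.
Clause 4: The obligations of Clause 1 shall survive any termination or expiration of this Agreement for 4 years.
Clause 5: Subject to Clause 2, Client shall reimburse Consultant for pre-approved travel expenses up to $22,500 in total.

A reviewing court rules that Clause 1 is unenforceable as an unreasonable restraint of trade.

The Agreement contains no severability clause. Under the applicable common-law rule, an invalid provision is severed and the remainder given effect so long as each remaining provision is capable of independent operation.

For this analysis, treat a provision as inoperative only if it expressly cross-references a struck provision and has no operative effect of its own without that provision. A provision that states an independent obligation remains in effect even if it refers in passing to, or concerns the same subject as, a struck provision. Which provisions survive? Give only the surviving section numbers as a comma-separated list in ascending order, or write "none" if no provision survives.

Clause 1 is struck. Clause 2 operates only by reference to Clause 1, so it falls with Clause 1. The only function of Clause 4 is the survival period for Clause 1, so it cannot stand once Clause 1 is removed. Clause 5 mentions Clause 2 but its own obligation stands independently of Clause 2, so Clause 5 is not affected. Under the stated default rule, only provisions that cannot operate independently fall away; the rest are enforced. Clause 3 and Clause 5 remain in effect.

3, 5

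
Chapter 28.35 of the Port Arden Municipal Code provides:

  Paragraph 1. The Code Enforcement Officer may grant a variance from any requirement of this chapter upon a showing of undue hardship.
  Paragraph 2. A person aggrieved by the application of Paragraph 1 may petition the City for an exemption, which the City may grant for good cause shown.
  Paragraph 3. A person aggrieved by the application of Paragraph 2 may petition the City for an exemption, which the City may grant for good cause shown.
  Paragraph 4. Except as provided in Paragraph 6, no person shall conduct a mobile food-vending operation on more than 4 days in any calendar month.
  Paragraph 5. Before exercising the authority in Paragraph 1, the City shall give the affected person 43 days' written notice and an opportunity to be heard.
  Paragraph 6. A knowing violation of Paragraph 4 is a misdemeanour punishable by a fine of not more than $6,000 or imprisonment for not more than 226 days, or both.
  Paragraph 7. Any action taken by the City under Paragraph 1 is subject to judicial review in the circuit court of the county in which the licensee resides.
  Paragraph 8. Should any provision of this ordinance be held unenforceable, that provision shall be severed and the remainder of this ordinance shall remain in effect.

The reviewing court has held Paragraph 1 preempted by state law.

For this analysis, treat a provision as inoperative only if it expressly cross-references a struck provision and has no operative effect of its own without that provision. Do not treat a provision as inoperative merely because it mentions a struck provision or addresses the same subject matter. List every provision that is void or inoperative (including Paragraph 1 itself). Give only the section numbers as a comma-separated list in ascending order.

1, 2, 3, 5, 7

Paragraph 1 is struck. Paragraph 2 has no operative effect of its own apart from Paragraph 1 and is therefore inoperative. The only function of Paragraph 5 is the notice-and-hearing requirement for Paragraph 1, so it cannot stand once Paragraph 1 is removed. The only function of Paragraph 7 is the judicial-review right for Paragraph 1, so it cannot stand once Paragraph 1 is removed. Paragraph 3 operates only by reference to Paragraph 2, so it falls with Paragraph 2. Under the severability clause in Paragraph 8, the remaining provisions continue in force. The provisions still in force are Paragraph 4, Paragraph 6, and Paragraph 8.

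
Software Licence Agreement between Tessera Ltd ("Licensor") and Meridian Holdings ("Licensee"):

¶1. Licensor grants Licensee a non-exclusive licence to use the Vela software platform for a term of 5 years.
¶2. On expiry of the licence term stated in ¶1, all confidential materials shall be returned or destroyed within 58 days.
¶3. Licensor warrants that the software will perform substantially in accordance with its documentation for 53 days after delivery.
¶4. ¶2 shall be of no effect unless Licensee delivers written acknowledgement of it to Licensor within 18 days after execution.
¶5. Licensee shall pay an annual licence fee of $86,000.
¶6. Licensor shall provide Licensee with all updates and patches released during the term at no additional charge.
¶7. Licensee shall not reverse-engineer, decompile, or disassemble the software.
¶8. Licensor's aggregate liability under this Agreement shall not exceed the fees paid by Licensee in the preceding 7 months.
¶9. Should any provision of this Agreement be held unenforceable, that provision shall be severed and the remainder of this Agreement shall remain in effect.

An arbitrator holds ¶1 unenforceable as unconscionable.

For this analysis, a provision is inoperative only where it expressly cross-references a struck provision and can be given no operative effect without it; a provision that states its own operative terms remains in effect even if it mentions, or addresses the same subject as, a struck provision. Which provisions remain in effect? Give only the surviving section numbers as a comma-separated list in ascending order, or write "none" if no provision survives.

¶1 is struck. ¶2 merely fixes the return obligation tied to ¶1; with ¶1 gone it has nothing to operate on and falls away. ¶4 has no operative effect of its own apart from ¶2 and is therefore inoperative. ¶9 is a severability clause and preserves every provision that can still be given independent effect. ¶3, ¶5, ¶6, ¶7, ¶8, and ¶9 remain in effect.

3, 5, 6, 7, 8, 9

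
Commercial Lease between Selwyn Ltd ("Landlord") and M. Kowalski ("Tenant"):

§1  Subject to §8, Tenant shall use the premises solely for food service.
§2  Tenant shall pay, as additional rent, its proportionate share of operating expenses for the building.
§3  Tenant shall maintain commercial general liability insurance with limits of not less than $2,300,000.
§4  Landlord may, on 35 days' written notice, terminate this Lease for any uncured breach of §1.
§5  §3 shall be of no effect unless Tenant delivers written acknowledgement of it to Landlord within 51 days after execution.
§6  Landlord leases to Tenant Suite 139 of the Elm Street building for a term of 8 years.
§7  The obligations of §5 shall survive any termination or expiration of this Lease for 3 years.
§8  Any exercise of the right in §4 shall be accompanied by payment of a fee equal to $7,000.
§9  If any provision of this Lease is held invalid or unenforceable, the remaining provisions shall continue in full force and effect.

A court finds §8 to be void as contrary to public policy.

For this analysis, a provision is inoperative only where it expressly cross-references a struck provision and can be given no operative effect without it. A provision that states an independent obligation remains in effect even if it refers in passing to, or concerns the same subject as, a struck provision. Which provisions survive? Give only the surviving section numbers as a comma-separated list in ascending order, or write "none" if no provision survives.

§8 is struck. Although §1 refers to §8, its operative terms do not depend on §8, so it remains in effect. No other provision's operative terms depend on §8. Under the severability clause in §9, the remaining provisions continue in force. That leaves §1, §2, §3, §4, §5, §6, §7, and §9 in effect.

1, 2, 3, 4, 5, 6, 7, 9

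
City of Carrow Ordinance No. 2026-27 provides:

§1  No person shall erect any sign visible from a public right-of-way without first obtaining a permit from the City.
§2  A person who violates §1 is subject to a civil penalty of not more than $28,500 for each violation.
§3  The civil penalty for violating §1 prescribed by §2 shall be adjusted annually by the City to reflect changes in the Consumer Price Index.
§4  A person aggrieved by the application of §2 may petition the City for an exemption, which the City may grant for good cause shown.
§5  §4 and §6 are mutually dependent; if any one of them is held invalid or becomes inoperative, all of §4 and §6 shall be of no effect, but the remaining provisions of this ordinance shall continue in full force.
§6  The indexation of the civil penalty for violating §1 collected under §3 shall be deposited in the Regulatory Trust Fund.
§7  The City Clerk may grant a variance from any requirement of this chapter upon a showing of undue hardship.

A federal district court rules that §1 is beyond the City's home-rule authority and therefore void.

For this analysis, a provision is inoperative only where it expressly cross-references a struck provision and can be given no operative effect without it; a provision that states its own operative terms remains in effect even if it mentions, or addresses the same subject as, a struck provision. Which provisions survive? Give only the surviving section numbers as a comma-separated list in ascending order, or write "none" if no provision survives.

5, 7

§1 is struck. §2 has no operative effect of its own apart from §1 and is therefore inoperative. §3 operates only by reference to §2, so it falls with §2. The only function of §4 is the exemption procedure for §2, so it cannot stand once §2 is removed. §6 operates only by reference to §3, so it falls with §3. §5 declares §4 and §6 mutually dependent; since one of them has fallen, all of them are of no effect. The remainder continues in force under §5. That leaves §5 and §7 in effect.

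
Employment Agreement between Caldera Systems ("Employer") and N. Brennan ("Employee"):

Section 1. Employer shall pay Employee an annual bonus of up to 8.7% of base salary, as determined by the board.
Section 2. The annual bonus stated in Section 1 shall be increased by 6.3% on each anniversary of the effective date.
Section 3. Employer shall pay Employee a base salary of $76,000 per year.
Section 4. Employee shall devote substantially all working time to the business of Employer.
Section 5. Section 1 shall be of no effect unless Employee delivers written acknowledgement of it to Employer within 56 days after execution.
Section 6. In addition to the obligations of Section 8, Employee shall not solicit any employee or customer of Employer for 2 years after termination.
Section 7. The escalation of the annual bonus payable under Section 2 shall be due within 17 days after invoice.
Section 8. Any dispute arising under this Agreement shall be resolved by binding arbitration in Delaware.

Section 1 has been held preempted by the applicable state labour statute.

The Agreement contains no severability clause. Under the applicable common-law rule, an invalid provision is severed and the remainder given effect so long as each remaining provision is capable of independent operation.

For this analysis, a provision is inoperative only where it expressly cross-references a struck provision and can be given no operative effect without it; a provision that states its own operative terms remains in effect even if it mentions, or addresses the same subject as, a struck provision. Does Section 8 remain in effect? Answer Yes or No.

Section 1 is struck. Section 2 does nothing except set the escalation of the annual bonus by reference to Section 1; with Section 1 gone it has no independent effect and is inoperative. Section 5 merely fixes the acknowledgement condition for Section 1; with Section 1 gone it has nothing to operate on and falls away. Section 7 operates only by reference to Section 2, so it falls with Section 2. Under the stated default rule, only provisions that cannot operate independently fall away; the rest are enforced. Section 3, Section 4, Section 6, and Section 8 remain in effect. Section 8 is among the surviving provisions, so the answer is yes.

Yes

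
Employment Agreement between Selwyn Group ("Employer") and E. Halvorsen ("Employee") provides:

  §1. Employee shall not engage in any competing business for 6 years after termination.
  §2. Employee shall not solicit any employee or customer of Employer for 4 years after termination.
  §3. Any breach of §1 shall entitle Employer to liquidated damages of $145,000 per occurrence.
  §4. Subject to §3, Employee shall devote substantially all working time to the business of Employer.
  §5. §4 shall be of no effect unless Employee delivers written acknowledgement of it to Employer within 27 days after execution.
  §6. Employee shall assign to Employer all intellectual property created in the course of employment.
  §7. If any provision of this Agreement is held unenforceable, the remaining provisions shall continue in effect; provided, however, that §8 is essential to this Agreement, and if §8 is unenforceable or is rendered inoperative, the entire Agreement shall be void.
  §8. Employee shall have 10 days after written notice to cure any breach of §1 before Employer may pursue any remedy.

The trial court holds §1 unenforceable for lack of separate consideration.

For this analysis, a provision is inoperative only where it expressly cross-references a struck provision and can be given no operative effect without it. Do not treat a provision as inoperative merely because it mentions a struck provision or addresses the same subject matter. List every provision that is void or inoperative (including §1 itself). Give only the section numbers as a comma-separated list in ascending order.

1, 2, 3, 4, 5, 6, 7, 8

§1 is struck. §3 operates only by reference to §1, so it falls with §1. §8 operates only by reference to §1, so it falls with §1. §7 makes §8 an essential term, and §8 has been rendered inoperative by the cascade; under §7, the entire Agreement is therefore void. No provision of the Agreement survives.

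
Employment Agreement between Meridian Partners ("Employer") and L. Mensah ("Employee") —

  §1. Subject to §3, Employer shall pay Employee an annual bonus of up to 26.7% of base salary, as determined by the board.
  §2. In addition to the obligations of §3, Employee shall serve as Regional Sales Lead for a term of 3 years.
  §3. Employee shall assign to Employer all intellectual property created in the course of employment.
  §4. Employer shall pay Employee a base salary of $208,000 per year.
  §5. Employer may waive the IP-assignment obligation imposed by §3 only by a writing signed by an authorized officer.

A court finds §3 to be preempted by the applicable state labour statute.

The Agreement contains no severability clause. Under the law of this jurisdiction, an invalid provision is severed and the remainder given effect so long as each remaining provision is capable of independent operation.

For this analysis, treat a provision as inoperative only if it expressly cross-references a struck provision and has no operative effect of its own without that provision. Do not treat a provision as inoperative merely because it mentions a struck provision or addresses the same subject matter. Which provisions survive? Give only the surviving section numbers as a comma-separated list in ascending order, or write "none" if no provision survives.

1, 2, 4

§3 is struck. §5 operates only by reference to §3, so it falls with §3. §2 mentions §3 but its own obligation stands independently of §3, so §2 is not affected. §1 mentions §3 but its own obligation stands independently of §3, so §1 is not affected. Under the stated default rule, only provisions that cannot operate independently fall away; the rest are enforced. The provisions still in force are §1, §2, and §4.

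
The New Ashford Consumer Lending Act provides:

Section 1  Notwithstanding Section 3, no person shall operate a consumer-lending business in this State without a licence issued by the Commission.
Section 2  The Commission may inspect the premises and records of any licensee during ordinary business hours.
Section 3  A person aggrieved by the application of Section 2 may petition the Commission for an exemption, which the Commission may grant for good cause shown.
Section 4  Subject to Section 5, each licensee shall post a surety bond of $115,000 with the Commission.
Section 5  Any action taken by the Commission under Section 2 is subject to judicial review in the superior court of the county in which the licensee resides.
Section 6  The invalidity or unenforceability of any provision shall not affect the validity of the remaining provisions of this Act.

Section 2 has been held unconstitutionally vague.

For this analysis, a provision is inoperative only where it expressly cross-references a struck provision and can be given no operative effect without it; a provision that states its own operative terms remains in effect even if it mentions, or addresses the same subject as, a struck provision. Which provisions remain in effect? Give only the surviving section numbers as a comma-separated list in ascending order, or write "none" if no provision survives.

1, 4, 6

Section 2 is struck. Section 3 merely fixes the exemption procedure for Section 2; with Section 2 gone it has nothing to operate on and falls away. Section 5 operates only by reference to Section 2, so it falls with Section 2. Section 4 mentions Section 5 but its own obligation stands independently of Section 5, so Section 4 is not affected. Although Section 1 refers to Section 3, its operative terms do not depend on Section 3, so it remains in effect. Section 6 is a severability clause and preserves every provision that can still be given independent effect. Section 1, Section 4, and Section 6 remain in effect.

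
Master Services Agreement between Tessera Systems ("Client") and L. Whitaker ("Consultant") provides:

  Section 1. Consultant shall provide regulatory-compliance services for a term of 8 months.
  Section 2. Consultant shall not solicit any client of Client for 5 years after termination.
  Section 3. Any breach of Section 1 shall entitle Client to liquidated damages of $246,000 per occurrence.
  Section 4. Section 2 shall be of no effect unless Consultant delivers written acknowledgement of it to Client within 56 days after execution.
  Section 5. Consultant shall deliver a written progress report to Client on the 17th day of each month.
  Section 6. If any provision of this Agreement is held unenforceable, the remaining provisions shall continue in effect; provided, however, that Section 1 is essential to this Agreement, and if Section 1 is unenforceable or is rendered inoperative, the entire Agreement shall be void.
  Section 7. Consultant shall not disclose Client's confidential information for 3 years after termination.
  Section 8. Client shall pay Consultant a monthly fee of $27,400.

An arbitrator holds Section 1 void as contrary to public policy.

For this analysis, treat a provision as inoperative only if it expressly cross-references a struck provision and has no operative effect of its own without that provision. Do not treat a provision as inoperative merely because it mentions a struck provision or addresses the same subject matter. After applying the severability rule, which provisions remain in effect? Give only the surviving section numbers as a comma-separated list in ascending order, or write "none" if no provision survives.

Section 1 is struck. Section 3 has no operative effect of its own apart from Section 1 and is therefore inoperative. Section 6 makes Section 1 an essential term, and Section 1 is the provision held invalid; under Section 6, the entire Agreement is therefore void. No provision of the Agreement survives.

none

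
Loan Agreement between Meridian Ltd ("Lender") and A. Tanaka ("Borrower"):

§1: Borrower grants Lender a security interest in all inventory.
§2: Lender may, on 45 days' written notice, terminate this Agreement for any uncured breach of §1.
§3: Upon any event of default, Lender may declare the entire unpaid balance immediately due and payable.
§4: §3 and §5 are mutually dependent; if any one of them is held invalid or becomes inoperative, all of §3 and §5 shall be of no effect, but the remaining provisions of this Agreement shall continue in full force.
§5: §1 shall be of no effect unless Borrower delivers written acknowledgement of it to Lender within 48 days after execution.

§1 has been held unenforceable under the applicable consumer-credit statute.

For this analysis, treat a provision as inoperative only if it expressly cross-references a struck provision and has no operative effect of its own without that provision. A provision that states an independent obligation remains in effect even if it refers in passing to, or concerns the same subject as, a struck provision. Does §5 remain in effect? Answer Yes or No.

No

§1 is struck. The only function of §2 is the termination right for breach of §1, so it cannot stand once §1 is removed. The only function of §5 is the acknowledgement condition for §1, so it cannot stand once §1 is removed. §4 declares §3 and §5 mutually dependent; since one of them has fallen, all of them are of no effect. That brings down §3 as well. The remainder continues in force under §4. Only §4 remains in effect. §5 is among the inoperative provisions, so the answer is no.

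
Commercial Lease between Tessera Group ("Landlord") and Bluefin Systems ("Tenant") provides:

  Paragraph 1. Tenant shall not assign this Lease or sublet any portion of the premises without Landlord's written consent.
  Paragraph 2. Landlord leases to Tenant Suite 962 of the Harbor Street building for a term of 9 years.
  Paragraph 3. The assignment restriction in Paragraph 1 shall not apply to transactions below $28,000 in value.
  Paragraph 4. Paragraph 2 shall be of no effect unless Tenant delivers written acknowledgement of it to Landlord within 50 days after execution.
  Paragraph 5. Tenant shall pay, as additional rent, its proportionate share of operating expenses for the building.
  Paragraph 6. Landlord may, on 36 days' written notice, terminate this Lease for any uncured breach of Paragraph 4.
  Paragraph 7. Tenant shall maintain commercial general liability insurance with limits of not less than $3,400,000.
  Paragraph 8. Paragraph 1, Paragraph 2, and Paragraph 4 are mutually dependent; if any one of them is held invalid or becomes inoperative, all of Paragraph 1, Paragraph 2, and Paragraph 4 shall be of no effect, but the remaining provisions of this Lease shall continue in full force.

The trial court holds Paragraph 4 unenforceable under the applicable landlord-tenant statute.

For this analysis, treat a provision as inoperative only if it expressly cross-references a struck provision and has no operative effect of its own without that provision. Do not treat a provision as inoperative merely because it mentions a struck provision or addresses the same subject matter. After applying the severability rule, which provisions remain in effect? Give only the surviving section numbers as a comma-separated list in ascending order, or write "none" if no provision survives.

5, 7, 8

Paragraph 4 is struck. The only function of Paragraph 6 is the termination right for breach of Paragraph 4, so it cannot stand once Paragraph 4 is removed. Paragraph 8 declares Paragraph 1, Paragraph 2, and Paragraph 4 mutually dependent; since one of them has fallen, all of them are of no effect. That brings down Paragraph 1 and Paragraph 2 as well. Paragraph 3 in turn depends solely on a provision now struck and likewise falls. The remainder continues in force under Paragraph 8. That leaves Paragraph 5, Paragraph 7, and Paragraph 8 in effect.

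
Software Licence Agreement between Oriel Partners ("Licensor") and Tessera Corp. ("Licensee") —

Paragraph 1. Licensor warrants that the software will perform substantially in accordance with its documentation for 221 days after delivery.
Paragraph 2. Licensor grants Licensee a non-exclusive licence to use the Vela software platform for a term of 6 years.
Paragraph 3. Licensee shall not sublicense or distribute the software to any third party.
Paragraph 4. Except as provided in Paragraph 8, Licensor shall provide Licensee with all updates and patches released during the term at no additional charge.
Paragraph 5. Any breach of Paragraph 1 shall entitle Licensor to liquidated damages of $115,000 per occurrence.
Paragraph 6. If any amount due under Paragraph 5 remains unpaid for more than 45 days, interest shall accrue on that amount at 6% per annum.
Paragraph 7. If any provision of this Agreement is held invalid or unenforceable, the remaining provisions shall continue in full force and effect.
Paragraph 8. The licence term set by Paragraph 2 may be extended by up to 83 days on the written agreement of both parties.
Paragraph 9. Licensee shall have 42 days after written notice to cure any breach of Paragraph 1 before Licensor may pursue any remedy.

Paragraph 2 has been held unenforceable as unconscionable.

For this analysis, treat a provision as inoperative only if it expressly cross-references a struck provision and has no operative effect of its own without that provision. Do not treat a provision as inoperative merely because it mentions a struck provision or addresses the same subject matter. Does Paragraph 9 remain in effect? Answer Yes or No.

Paragraph 2 is struck. Paragraph 8 operates only by reference to Paragraph 2, so it falls with Paragraph 2. Although Paragraph 4 refers to Paragraph 8, its operative terms do not depend on Paragraph 8, so it remains in effect. Paragraph 7 is a severability clause and preserves every provision that can still be given independent effect. The provisions still in force are Paragraph 1, Paragraph 3, Paragraph 4, Paragraph 5, Paragraph 6, Paragraph 7, and Paragraph 9. Paragraph 9 is among the surviving provisions, so the answer is yes.

Yes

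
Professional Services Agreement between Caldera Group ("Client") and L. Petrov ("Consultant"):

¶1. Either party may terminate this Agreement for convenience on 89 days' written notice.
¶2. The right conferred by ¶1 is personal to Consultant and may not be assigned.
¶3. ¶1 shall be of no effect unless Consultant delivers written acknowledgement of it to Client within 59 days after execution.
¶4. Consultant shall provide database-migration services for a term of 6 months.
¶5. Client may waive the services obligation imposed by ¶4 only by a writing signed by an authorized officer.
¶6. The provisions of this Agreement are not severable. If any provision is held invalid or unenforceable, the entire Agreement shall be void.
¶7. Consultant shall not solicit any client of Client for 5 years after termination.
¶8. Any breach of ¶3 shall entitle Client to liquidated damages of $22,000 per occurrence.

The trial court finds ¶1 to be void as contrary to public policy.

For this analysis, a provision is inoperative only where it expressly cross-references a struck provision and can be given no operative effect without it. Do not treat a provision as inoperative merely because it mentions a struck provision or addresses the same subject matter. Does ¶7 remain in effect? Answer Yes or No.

¶1 is struck. ¶2 merely fixes the non-assignment of ¶1; with ¶1 gone it has nothing to operate on and falls away. ¶3 operates only by reference to ¶1, so it falls with ¶1. ¶8 does nothing except set the liquidated-damages amount by reference to ¶3; with ¶3 gone it has no independent effect and is inoperative. ¶6 provides that the Agreement is not severable, so the invalidity of any one provision voids the entire Agreement. No provision of the Agreement survives. ¶7 is among the inoperative provisions, so the answer is no.

No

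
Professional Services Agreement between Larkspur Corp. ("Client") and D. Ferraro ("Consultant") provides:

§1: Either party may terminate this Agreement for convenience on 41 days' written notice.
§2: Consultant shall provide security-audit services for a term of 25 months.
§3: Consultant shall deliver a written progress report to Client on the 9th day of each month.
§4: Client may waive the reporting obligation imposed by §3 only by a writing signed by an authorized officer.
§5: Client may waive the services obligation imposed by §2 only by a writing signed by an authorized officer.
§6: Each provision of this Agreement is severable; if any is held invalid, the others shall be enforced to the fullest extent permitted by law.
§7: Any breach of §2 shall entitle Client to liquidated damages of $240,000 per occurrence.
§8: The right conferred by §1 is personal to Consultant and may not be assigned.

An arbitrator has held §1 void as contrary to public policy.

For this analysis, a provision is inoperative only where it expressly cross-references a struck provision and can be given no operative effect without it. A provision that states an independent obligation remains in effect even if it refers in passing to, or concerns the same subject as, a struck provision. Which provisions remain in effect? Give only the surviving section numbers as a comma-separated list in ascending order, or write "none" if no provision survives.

§1 is struck. §8 merely fixes the non-assignment of §1; with §1 gone it has nothing to operate on and falls away. §6 is a severability clause and preserves every provision that can still be given independent effect. §2, §3, §4, §5, §6, and §7 remain in effect.

2, 3, 4, 5, 6, 7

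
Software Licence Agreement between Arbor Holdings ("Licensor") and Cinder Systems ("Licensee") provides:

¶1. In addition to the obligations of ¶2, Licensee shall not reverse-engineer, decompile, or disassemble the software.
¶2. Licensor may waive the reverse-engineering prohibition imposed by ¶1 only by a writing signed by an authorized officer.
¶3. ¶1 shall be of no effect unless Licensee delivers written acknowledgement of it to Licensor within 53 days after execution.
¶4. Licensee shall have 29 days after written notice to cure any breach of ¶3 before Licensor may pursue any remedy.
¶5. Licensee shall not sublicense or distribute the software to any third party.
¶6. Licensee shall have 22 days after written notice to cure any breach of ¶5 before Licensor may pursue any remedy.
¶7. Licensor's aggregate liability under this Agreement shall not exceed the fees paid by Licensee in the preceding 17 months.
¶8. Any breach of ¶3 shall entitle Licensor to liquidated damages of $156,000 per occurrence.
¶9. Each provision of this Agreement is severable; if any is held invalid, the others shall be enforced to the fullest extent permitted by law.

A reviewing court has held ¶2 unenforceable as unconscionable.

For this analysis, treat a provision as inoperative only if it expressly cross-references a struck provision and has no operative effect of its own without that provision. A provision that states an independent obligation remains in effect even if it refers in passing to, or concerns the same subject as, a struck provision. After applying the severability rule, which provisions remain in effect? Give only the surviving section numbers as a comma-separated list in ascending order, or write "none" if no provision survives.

¶2 is struck. ¶1 mentions ¶2 but its own obligation stands independently of ¶2, so ¶1 is not affected. Nothing else in the Agreement is defined by reference to ¶2. Under the severability clause in ¶9, the remaining provisions continue in force. That leaves ¶1, ¶3, ¶4, ¶5, ¶6, ¶7, ¶8, and ¶9 in effect.

1, 3, 4, 5, 6, 7, 8, 9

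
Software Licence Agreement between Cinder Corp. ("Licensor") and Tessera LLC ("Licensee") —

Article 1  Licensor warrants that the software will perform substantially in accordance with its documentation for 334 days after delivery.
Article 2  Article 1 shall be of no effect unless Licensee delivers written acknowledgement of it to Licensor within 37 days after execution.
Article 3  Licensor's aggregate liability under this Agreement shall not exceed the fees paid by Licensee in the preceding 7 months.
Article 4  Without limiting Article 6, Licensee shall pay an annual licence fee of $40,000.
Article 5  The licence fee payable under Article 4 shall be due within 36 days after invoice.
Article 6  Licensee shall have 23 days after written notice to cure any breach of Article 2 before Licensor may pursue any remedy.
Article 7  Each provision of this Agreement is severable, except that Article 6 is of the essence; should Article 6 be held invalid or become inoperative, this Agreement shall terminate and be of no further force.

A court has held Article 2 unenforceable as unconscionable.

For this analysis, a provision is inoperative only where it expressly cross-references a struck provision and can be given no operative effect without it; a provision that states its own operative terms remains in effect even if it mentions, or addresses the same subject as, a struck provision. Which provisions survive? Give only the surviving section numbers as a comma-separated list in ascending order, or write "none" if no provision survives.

Article 2 is struck. Article 6 operates only by reference to Article 2, so it falls with Article 2. Article 7 makes Article 6 an essential term, and Article 6 has been rendered inoperative by the cascade; under Article 7, the entire Agreement is therefore void. No provision of the Agreement survives.

none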